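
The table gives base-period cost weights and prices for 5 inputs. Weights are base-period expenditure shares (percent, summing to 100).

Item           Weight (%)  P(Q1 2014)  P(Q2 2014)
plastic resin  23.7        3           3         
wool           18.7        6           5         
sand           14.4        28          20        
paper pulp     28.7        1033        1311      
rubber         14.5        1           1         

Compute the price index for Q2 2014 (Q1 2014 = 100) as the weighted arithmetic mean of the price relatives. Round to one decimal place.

100.5

plastic resin: 23.7 × (3/3) = 23.7 × 1.000000 = 23.7000
wool: 18.7 × (5/6) = 18.7 × 0.833333 = 15.5833
sand: 14.4 × (20/28) = 14.4 × 0.714286 = 10.2857
paper pulp: 28.7 × (1311/1033) = 28.7 × 1.269119 = 36.4237
rubber: 14.5 × (1/1) = 14.5 × 1.000000 = 14.5000
Index = Σ wᵢ·(p₁ᵢ/p₀ᵢ) = 23.7000 + 15.5833 + 10.2857 + 36.4237 + 14.5000 = 100.4928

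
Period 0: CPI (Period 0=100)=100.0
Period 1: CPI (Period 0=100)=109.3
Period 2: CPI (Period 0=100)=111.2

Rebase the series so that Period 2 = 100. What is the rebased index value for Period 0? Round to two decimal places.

89.93

Rebased(Period 0) = 100.0 / 111.2 × 100 = 89.9281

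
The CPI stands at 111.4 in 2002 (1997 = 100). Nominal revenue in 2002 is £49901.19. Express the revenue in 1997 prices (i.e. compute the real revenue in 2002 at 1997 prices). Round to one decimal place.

44794.6

Real = Nominal ÷ (Index/100) = 49901.19 ÷ (111.4/100)
     = 49901.19 ÷ 1.114 = 44794.6050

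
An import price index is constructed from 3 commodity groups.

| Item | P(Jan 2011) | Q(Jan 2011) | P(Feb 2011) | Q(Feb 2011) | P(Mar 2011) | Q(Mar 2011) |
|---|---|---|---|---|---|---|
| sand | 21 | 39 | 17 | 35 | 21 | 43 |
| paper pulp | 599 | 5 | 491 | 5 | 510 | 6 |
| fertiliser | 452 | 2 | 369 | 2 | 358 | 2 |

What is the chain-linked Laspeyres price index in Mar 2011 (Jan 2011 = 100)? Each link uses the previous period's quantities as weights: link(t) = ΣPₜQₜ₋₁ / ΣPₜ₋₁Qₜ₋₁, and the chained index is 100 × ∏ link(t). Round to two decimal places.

86.33

Link Jan 2011→Feb 2011:
ΣP(Feb 2011)Q(Jan 2011) = 17×39 + 491×5 + 369×2 = 663 + 2455 + 738 = 3856
ΣP(Jan 2011)Q(Jan 2011) = 21×39 + 599×5 + 452×2 = 819 + 2995 + 904 = 4718
link = 3856/4718 = 0.817295
Link Feb 2011→Mar 2011:
ΣP(Mar 2011)Q(Feb 2011) = 21×35 + 510×5 + 358×2 = 735 + 2550 + 716 = 4001
ΣP(Feb 2011)Q(Feb 2011) = 17×35 + 491×5 + 369×2 = 595 + 2455 + 738 = 3788
link = 4001/3788 = 1.056230
Chained index = 100 × 0.817295 × 1.056230 = 86.3252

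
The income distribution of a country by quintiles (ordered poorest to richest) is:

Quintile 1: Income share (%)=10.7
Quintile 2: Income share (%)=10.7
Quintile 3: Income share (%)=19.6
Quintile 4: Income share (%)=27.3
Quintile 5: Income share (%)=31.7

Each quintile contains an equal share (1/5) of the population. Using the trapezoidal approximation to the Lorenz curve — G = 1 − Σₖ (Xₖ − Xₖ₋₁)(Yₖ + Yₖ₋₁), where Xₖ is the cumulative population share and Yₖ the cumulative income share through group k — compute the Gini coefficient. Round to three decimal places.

Cumulative income shares Yₖ: 0.1070, 0.2140, 0.4100, 0.6830, 1.0000
Σ (Xₖ−Xₖ₋₁)(Yₖ+Yₖ₋₁) = (1/5)(0.1070+0.0000) + (1/5)(0.2140+0.1070) + (1/5)(0.4100+0.2140) + (1/5)(0.6830+0.4100) + (1/5)(1.0000+0.6830)
  = 0.0214 + 0.0642 + 0.1248 + 0.2186 + 0.3366 = 0.7656
G = 1 − 0.7656 = 0.2344

0.234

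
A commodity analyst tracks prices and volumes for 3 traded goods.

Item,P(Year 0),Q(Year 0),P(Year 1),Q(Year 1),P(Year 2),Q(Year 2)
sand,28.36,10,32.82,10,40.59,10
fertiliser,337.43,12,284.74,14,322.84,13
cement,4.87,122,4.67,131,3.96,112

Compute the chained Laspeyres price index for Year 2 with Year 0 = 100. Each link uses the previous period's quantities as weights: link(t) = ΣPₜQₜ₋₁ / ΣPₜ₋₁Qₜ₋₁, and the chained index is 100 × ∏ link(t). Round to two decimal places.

Link Year 0→Year 1:
ΣP(Year 1)Q(Year 0) = 32.82×10 + 284.74×12 + 4.67×122 = 328.2 + 3416.88 + 569.74 = 4314.82
ΣP(Year 0)Q(Year 0) = 28.36×10 + 337.43×12 + 4.87×122 = 283.6 + 4049.16 + 594.14 = 4926.9
link = 4314.82/4926.9 = 0.875768
Link Year 1→Year 2:
ΣP(Year 2)Q(Year 1) = 40.59×10 + 322.84×14 + 3.96×131 = 405.9 + 4519.76 + 518.76 = 5444.42
ΣP(Year 1)Q(Year 1) = 32.82×10 + 284.74×14 + 4.67×131 = 328.2 + 3986.36 + 611.77 = 4926.33
link = 5444.42/4926.33 = 1.105168
Chained index = 100 × 0.875768 × 1.105168 = 96.7870

96.79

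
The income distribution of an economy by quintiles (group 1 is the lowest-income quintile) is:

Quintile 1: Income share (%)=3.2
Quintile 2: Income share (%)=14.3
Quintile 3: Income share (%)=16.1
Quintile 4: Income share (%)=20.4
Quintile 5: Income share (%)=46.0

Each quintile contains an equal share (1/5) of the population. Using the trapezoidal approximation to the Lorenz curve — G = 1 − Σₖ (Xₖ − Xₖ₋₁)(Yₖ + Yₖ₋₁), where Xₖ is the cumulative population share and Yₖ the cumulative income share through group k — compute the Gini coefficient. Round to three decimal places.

0.367

Cumulative income shares Yₖ: 0.0320, 0.1750, 0.3360, 0.5400, 1.0000
Σ (Xₖ−Xₖ₋₁)(Yₖ+Yₖ₋₁) = (1/5)(0.0320+0.0000) + (1/5)(0.1750+0.0320) + (1/5)(0.3360+0.1750) + (1/5)(0.5400+0.3360) + (1/5)(1.0000+0.5400)
  = 0.0064 + 0.0414 + 0.1022 + 0.1752 + 0.3080 = 0.6332
G = 1 − 0.6332 = 0.3668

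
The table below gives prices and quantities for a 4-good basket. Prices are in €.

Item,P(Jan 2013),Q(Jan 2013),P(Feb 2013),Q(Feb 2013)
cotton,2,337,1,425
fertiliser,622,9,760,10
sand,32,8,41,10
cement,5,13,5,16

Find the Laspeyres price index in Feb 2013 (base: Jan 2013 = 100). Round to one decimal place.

Laspeyres price index uses base-period quantities as weights.
ΣP(Feb 2013)·Q(Jan 2013) = 1×337 + 760×9 + 41×8 + 5×13 = 337 + 6840 + 328 + 65 = 7570
ΣP(Jan 2013)·Q(Jan 2013) = 2×337 + 622×9 + 32×8 + 5×13 = 674 + 5598 + 256 + 65 = 6593
Index = 7570 / 6593 × 100 = 114.8187

114.8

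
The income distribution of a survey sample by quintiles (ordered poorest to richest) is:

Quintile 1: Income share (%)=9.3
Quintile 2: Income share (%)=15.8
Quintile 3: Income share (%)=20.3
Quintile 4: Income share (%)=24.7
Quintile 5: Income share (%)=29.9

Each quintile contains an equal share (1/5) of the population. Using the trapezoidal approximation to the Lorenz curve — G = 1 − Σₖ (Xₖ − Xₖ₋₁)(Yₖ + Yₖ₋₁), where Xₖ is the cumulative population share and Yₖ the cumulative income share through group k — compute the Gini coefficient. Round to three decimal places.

0.200

Cumulative income shares Yₖ: 0.0930, 0.2510, 0.4540, 0.7010, 1.0000
Σ (Xₖ−Xₖ₋₁)(Yₖ+Yₖ₋₁) = (1/5)(0.0930+0.0000) + (1/5)(0.2510+0.0930) + (1/5)(0.4540+0.2510) + (1/5)(0.7010+0.4540) + (1/5)(1.0000+0.7010)
  = 0.0186 + 0.0688 + 0.1410 + 0.2310 + 0.3402 = 0.7996
G = 1 − 0.7996 = 0.2004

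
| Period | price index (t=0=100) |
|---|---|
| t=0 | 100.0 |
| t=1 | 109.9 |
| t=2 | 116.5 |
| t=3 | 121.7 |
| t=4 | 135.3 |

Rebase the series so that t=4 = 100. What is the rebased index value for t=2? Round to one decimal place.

Rebased(t=2) = 116.5 / 135.3 × 100 = 86.1050

86.1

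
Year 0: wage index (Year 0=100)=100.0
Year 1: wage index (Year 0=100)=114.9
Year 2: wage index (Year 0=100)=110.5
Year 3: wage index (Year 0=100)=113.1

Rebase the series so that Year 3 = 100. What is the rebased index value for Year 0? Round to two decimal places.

88.42

Rebased(Year 0) = 100.0 / 113.1 × 100 = 88.4173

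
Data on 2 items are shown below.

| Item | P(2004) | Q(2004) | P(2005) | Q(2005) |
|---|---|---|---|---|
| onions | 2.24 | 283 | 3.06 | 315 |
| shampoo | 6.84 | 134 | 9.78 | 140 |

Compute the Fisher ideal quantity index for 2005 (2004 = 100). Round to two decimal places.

Laspeyres component (base-period weights):
ΣP(2004)Q(2005) = 2.24×315 + 6.84×140 = 705.6 + 957.6 = 1663.2
ΣP(2004)Q(2004) = 2.24×283 + 6.84×134 = 633.92 + 916.56 = 1550.48
L = 1663.2 / 1550.48 × 100 = 107.2700
Paasche component (current-period weights):
ΣP(2005)Q(2005) = 3.06×315 + 9.78×140 = 963.9 + 1369.2 = 2333.1
ΣP(2005)Q(2004) = 3.06×283 + 9.78×134 = 865.98 + 1310.52 = 2176.5
P = 2333.1 / 2176.5 × 100 = 107.1950
Fisher = √(L × P) = √(107.2700 × 107.1950) = 107.2325

107.23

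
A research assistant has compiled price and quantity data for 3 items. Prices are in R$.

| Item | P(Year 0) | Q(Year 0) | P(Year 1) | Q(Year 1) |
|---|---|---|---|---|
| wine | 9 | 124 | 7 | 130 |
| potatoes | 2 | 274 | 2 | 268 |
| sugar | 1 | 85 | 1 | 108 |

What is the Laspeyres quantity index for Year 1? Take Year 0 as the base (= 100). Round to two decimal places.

103.72

Laspeyres quantity index uses base-period prices as weights.
ΣP(Year 0)·Q(Year 1) = 9×130 + 2×268 + 1×108 = 1170 + 536 + 108 = 1814
ΣP(Year 0)·Q(Year 0) = 9×124 + 2×274 + 1×85 = 1116 + 548 + 85 = 1749
Index = 1814 / 1749 × 100 = 103.7164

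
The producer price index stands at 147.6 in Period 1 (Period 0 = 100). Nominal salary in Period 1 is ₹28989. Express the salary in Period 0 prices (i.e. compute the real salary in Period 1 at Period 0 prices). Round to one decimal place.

19640.2

Real = Nominal ÷ (Index/100) = 28989 ÷ (147.6/100)
     = 28989 ÷ 1.476 = 19640.2439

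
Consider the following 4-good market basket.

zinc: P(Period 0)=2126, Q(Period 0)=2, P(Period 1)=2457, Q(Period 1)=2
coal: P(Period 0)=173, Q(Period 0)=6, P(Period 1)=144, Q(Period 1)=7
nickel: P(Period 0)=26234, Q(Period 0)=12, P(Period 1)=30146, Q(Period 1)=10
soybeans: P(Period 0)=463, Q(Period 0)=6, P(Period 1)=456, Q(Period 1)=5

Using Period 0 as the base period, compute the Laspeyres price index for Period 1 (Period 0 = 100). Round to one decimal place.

Laspeyres price index uses base-period quantities as weights.
ΣP(Period 1)·Q(Period 0) = 2457×2 + 144×6 + 30146×12 + 456×6 = 4914 + 864 + 361752 + 2736 = 370266
ΣP(Period 0)·Q(Period 0) = 2126×2 + 173×6 + 26234×12 + 463×6 = 4252 + 1038 + 314808 + 2778 = 322876
Index = 370266 / 322876 × 100 = 114.6775

114.7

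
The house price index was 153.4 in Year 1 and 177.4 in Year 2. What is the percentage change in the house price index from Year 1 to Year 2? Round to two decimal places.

15.65%

Change = (177.4 − 153.4) / 153.4 × 100
       = 24.0 / 153.4 × 100 = 15.6454%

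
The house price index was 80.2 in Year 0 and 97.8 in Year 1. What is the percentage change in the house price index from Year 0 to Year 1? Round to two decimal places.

Change = (97.8 − 80.2) / 80.2 × 100
       = 17.6 / 80.2 × 100 = 21.9451%

21.95%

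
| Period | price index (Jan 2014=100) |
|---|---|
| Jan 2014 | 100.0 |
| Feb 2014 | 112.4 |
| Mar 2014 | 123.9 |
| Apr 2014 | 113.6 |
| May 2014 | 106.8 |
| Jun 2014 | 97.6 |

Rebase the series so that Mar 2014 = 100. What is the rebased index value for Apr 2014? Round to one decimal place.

91.7

Rebased(Apr 2014) = 113.6 / 123.9 × 100 = 91.6868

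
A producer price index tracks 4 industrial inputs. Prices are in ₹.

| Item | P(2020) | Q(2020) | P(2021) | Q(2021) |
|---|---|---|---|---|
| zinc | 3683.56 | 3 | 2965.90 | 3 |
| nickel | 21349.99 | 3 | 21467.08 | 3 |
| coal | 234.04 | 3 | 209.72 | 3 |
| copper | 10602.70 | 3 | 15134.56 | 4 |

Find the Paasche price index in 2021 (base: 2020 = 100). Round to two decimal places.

Paasche price index uses current-period quantities as weights.
ΣP(2021)·Q(2021) = 2965.90×3 + 21467.08×3 + 209.72×3 + 15134.56×4 = 8897.7 + 64401.24 + 629.16 + 60538.24 = 134466.34
ΣP(2020)·Q(2021) = 3683.56×3 + 21349.99×3 + 234.04×3 + 10602.70×4 = 11050.68 + 64049.97 + 702.12 + 42410.8 = 118213.57
Index = 134466.34 / 118213.57 × 100 = 113.7487

113.75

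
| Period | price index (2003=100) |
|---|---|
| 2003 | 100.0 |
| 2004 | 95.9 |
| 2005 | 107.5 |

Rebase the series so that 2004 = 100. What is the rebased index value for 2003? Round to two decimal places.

104.28

Rebased(2003) = 100.0 / 95.9 × 100 = 104.2753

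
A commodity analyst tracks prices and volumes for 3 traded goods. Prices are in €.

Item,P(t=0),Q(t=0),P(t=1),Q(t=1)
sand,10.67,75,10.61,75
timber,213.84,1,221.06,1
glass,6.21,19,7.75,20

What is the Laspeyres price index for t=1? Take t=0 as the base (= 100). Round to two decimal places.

102.82

Laspeyres price index uses base-period quantities as weights.
ΣP(t=1)·Q(t=0) = 10.61×75 + 221.06×1 + 7.75×19 = 795.75 + 221.06 + 147.25 = 1164.06
ΣP(t=0)·Q(t=0) = 10.67×75 + 213.84×1 + 6.21×19 = 800.25 + 213.84 + 117.99 = 1132.08
Index = 1164.06 / 1132.08 × 100 = 102.8249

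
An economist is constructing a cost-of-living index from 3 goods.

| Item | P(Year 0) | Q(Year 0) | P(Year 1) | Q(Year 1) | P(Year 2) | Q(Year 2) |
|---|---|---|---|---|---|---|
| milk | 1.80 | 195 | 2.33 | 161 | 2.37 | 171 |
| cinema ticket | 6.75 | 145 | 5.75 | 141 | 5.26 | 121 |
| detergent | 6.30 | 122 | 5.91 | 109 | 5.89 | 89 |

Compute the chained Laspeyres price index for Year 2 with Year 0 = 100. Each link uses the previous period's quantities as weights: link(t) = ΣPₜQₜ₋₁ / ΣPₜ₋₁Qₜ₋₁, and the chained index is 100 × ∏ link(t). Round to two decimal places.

Link Year 0→Year 1:
ΣP(Year 1)Q(Year 0) = 2.33×195 + 5.75×145 + 5.91×122 = 454.35 + 833.75 + 721.02 = 2009.12
ΣP(Year 0)Q(Year 0) = 1.80×195 + 6.75×145 + 6.30×122 = 351 + 978.75 + 768.6 = 2098.35
link = 2009.12/2098.35 = 0.957476
Link Year 1→Year 2:
ΣP(Year 2)Q(Year 1) = 2.37×161 + 5.26×141 + 5.89×109 = 381.57 + 741.66 + 642.01 = 1765.24
ΣP(Year 1)Q(Year 1) = 2.33×161 + 5.75×141 + 5.91×109 = 375.13 + 810.75 + 644.19 = 1830.07
link = 1765.24/1830.07 = 0.964575
Chained index = 100 × 0.957476 × 0.964575 = 92.3558

92.36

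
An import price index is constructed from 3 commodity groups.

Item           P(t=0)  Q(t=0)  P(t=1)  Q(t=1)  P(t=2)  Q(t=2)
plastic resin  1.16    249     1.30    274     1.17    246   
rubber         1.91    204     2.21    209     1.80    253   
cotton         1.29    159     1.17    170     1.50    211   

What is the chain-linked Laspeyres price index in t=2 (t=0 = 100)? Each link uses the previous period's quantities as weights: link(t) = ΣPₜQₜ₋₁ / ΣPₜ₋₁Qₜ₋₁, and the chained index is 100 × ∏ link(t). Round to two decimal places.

Link t=0→t=1:
ΣP(t=1)Q(t=0) = 1.30×249 + 2.21×204 + 1.17×159 = 323.7 + 450.84 + 186.03 = 960.57
ΣP(t=0)Q(t=0) = 1.16×249 + 1.91×204 + 1.29×159 = 288.84 + 389.64 + 205.11 = 883.59
link = 960.57/883.59 = 1.087122
Link t=1→t=2:
ΣP(t=2)Q(t=1) = 1.17×274 + 1.80×209 + 1.50×170 = 320.58 + 376.2 + 255 = 951.78
ΣP(t=1)Q(t=1) = 1.30×274 + 2.21×209 + 1.17×170 = 356.2 + 461.89 + 198.9 = 1016.99
link = 951.78/1016.99 = 0.935879
Chained index = 100 × 1.087122 × 0.935879 = 101.7415

101.74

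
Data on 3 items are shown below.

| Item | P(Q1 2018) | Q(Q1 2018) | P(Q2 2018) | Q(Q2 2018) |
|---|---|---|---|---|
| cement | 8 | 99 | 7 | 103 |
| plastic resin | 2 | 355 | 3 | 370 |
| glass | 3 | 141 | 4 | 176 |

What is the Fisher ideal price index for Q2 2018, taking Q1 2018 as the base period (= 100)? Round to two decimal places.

120.90

Laspeyres component (base-period weights):
ΣP(Q2 2018)Q(Q1 2018) = 7×99 + 3×355 + 4×141 = 693 + 1065 + 564 = 2322
ΣP(Q1 2018)Q(Q1 2018) = 8×99 + 2×355 + 3×141 = 792 + 710 + 423 = 1925
L = 2322 / 1925 × 100 = 120.6234
Paasche component (current-period weights):
ΣP(Q2 2018)Q(Q2 2018) = 7×103 + 3×370 + 4×176 = 721 + 1110 + 704 = 2535
ΣP(Q1 2018)Q(Q2 2018) = 8×103 + 2×370 + 3×176 = 824 + 740 + 528 = 2092
P = 2535 / 2092 × 100 = 121.1759
Fisher = √(L × P) = √(120.6234 × 121.1759) = 120.8993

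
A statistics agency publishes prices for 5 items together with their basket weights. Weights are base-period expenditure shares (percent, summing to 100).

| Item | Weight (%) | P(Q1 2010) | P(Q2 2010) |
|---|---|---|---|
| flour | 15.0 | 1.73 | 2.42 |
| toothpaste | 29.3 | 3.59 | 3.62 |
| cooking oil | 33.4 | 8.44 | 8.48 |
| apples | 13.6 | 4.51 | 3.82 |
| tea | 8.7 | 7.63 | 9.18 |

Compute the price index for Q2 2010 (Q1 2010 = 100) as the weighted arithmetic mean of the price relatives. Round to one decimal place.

flour: 15.0 × (2.42/1.73) = 15.0 × 1.398844 = 20.9827
toothpaste: 29.3 × (3.62/3.59) = 29.3 × 1.008357 = 29.5448
cooking oil: 33.4 × (8.48/8.44) = 33.4 × 1.004739 = 33.5583
apples: 13.6 × (3.82/4.51) = 13.6 × 0.847007 = 11.5193
tea: 8.7 × (9.18/7.63) = 8.7 × 1.203145 = 10.4674
Index = Σ wᵢ·(p₁ᵢ/p₀ᵢ) = 20.9827 + 29.5448 + 33.5583 + 11.5193 + 10.4674 = 106.0725

106.1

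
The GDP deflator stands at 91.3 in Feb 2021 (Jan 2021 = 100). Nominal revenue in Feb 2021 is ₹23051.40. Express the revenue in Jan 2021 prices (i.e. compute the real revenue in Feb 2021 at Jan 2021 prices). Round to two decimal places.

Real = Nominal ÷ (Index/100) = 23051.40 ÷ (91.3/100)
     = 23051.40 ÷ 0.913 = 25247.9737

25247.97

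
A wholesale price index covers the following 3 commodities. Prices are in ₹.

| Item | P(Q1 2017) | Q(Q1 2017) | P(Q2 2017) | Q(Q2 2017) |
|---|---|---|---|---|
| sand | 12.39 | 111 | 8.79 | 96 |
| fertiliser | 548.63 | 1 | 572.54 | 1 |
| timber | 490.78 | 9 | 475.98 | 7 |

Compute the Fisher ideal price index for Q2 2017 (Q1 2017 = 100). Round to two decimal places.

91.88

Laspeyres component (base-period weights):
ΣP(Q2 2017)Q(Q1 2017) = 8.79×111 + 572.54×1 + 475.98×9 = 975.69 + 572.54 + 4283.82 = 5832.05
ΣP(Q1 2017)Q(Q1 2017) = 12.39×111 + 548.63×1 + 490.78×9 = 1375.29 + 548.63 + 4417.02 = 6340.94
L = 5832.05 / 6340.94 × 100 = 91.9745
Paasche component (current-period weights):
ΣP(Q2 2017)Q(Q2 2017) = 8.79×96 + 572.54×1 + 475.98×7 = 843.84 + 572.54 + 3331.86 = 4748.24
ΣP(Q1 2017)Q(Q2 2017) = 12.39×96 + 548.63×1 + 490.78×7 = 1189.44 + 548.63 + 3435.46 = 5173.53
P = 4748.24 / 5173.53 × 100 = 91.7795
Fisher = √(L × P) = √(91.9745 × 91.7795) = 91.8770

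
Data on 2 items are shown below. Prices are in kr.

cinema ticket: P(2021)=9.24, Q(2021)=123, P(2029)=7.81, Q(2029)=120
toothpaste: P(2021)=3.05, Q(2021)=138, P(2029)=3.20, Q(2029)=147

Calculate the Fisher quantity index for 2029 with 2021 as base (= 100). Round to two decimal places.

Laspeyres component (base-period weights):
ΣP(2021)Q(2029) = 9.24×120 + 3.05×147 = 1108.8 + 448.35 = 1557.15
ΣP(2021)Q(2021) = 9.24×123 + 3.05×138 = 1136.52 + 420.9 = 1557.42
L = 1557.15 / 1557.42 × 100 = 99.9827
Paasche component (current-period weights):
ΣP(2029)Q(2029) = 7.81×120 + 3.20×147 = 937.2 + 470.4 = 1407.6
ΣP(2029)Q(2021) = 7.81×123 + 3.20×138 = 960.63 + 441.6 = 1402.23
P = 1407.6 / 1402.23 × 100 = 100.3830
Fisher = √(L × P) = √(99.9827 × 100.3830) = 100.1826

100.18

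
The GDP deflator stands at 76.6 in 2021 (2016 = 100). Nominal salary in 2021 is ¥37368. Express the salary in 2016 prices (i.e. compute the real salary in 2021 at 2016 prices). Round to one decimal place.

48783.3

Real = Nominal ÷ (Index/100) = 37368 ÷ (76.6/100)
     = 37368 ÷ 0.766 = 48783.2898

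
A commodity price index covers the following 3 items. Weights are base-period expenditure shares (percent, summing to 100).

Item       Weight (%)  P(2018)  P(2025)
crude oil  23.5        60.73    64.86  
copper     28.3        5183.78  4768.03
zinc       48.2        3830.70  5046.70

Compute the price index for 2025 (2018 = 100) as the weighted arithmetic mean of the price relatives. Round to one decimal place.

crude oil: 23.5 × (64.86/60.73) = 23.5 × 1.068006 = 25.0981
copper: 28.3 × (4768.03/5183.78) = 28.3 × 0.919798 = 26.0303
zinc: 48.2 × (5046.70/3830.70) = 48.2 × 1.317435 = 63.5004
Index = Σ wᵢ·(p₁ᵢ/p₀ᵢ) = 25.0981 + 26.0303 + 63.5004 = 114.6288

114.6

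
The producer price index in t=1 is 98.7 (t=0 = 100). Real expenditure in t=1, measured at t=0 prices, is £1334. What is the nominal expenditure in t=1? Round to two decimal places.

Nominal = Real × (Index/100) = 1334 × (98.7/100)
        = 1334 × 0.987 = 1316.6580

1316.66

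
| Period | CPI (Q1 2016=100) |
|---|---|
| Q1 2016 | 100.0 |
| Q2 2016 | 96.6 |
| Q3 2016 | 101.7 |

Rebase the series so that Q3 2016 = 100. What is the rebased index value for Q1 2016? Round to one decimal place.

Rebased(Q1 2016) = 100.0 / 101.7 × 100 = 98.3284

98.3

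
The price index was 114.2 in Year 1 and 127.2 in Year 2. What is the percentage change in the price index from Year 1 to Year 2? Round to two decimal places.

11.38%

Change = (127.2 − 114.2) / 114.2 × 100
       = 13.0 / 114.2 × 100 = 11.3835%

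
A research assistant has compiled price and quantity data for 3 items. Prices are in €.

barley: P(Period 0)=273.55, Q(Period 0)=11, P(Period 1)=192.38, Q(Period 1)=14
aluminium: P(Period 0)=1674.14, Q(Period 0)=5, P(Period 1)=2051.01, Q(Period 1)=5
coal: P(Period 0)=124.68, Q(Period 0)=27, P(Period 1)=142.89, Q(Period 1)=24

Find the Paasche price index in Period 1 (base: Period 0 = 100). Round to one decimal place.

Paasche price index uses current-period quantities as weights.
ΣP(Period 1)·Q(Period 1) = 192.38×14 + 2051.01×5 + 142.89×24 = 2693.32 + 10255.05 + 3429.36 = 16377.73
ΣP(Period 0)·Q(Period 1) = 273.55×14 + 1674.14×5 + 124.68×24 = 3829.7 + 8370.7 + 2992.32 = 15192.72
Index = 16377.73 / 15192.72 × 100 = 107.7999

107.8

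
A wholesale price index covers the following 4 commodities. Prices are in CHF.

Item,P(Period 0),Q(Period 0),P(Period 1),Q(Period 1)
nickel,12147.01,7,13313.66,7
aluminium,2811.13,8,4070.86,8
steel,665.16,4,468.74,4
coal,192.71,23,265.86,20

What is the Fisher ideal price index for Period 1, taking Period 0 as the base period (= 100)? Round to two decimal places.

Laspeyres component (base-period weights):
ΣP(Period 1)Q(Period 0) = 13313.66×7 + 4070.86×8 + 468.74×4 + 265.86×23 = 93195.62 + 32566.88 + 1874.96 + 6114.78 = 133752.24
ΣP(Period 0)Q(Period 0) = 12147.01×7 + 2811.13×8 + 665.16×4 + 192.71×23 = 85029.07 + 22489.04 + 2660.64 + 4432.33 = 114611.08
L = 133752.24 / 114611.08 × 100 = 116.7010
Paasche component (current-period weights):
ΣP(Period 1)Q(Period 1) = 13313.66×7 + 4070.86×8 + 468.74×4 + 265.86×20 = 93195.62 + 32566.88 + 1874.96 + 5317.2 = 132954.66
ΣP(Period 0)Q(Period 1) = 12147.01×7 + 2811.13×8 + 665.16×4 + 192.71×20 = 85029.07 + 22489.04 + 2660.64 + 3854.2 = 114032.95
P = 132954.66 / 114032.95 × 100 = 116.5932
Fisher = √(L × P) = √(116.7010 × 116.5932) = 116.6471

116.65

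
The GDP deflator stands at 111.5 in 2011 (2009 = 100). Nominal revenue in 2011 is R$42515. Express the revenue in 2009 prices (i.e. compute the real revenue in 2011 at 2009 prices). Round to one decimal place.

Real = Nominal ÷ (Index/100) = 42515 ÷ (111.5/100)
     = 42515 ÷ 1.115 = 38130.0448

38130.0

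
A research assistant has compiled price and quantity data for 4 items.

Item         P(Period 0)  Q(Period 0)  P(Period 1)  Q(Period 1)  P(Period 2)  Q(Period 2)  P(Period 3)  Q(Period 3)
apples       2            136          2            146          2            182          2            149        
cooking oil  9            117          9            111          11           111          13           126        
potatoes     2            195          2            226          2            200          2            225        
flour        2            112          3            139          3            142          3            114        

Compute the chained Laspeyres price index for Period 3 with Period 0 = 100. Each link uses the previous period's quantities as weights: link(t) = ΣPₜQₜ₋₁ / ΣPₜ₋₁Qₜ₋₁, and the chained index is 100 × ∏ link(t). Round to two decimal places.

Link Period 0→Period 1:
ΣP(Period 1)Q(Period 0) = 2×136 + 9×117 + 2×195 + 3×112 = 272 + 1053 + 390 + 336 = 2051
ΣP(Period 0)Q(Period 0) = 2×136 + 9×117 + 2×195 + 2×112 = 272 + 1053 + 390 + 224 = 1939
link = 2051/1939 = 1.057762
Link Period 1→Period 2:
ΣP(Period 2)Q(Period 1) = 2×146 + 11×111 + 2×226 + 3×139 = 292 + 1221 + 452 + 417 = 2382
ΣP(Period 1)Q(Period 1) = 2×146 + 9×111 + 2×226 + 3×139 = 292 + 999 + 452 + 417 = 2160
link = 2382/2160 = 1.102778
Link Period 2→Period 3:
ΣP(Period 3)Q(Period 2) = 2×182 + 13×111 + 2×200 + 3×142 = 364 + 1443 + 400 + 426 = 2633
ΣP(Period 2)Q(Period 2) = 2×182 + 11×111 + 2×200 + 3×142 = 364 + 1221 + 400 + 426 = 2411
link = 2633/2411 = 1.092078
Chained index = 100 × 1.057762 × 1.102778 × 1.092078 = 127.3883

127.39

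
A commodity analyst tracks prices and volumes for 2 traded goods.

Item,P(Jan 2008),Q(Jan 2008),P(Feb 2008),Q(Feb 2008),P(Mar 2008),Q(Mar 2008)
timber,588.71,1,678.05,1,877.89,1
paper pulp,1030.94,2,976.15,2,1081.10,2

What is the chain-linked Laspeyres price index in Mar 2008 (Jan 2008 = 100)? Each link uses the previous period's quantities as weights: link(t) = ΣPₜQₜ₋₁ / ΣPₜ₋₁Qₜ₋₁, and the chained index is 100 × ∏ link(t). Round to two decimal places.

114.69

Link Jan 2008→Feb 2008:
ΣP(Feb 2008)Q(Jan 2008) = 678.05×1 + 976.15×2 = 678.05 + 1952.3 = 2630.35
ΣP(Jan 2008)Q(Jan 2008) = 588.71×1 + 1030.94×2 = 588.71 + 2061.88 = 2650.59
link = 2630.35/2650.59 = 0.992364
Link Feb 2008→Mar 2008:
ΣP(Mar 2008)Q(Feb 2008) = 877.89×1 + 1081.10×2 = 877.89 + 2162.2 = 3040.09
ΣP(Feb 2008)Q(Feb 2008) = 678.05×1 + 976.15×2 = 678.05 + 1952.3 = 2630.35
link = 3040.09/2630.35 = 1.155774
Chained index = 100 × 0.992364 × 1.155774 = 114.6948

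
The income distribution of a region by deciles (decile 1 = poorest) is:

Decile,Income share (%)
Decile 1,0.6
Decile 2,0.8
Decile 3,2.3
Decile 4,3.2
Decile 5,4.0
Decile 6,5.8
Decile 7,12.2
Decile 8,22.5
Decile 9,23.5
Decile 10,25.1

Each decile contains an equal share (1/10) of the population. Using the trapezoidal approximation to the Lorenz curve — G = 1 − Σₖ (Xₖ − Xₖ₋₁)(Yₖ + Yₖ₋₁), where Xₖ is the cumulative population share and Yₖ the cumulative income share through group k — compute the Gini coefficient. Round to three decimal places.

0.509

Cumulative income shares Yₖ: 0.0060, 0.0140, 0.0370, 0.0690, 0.1090, 0.1670, 0.2890, 0.5140, 0.7490, 1.0000
Σ (Xₖ−Xₖ₋₁)(Yₖ+Yₖ₋₁) = (1/10)(0.0060+0.0000) + (1/10)(0.0140+0.0060) + (1/10)(0.0370+0.0140) + (1/10)(0.0690+0.0370) + (1/10)(0.1090+0.0690) + (1/10)(0.1670+0.1090) + (1/10)(0.2890+0.1670) + (1/10)(0.5140+0.2890) + (1/10)(0.7490+0.5140) + (1/10)(1.0000+0.7490)
  = 0.0006 + 0.0020 + 0.0051 + 0.0106 + 0.0178 + 0.0276 + 0.0456 + 0.0803 + 0.1263 + 0.1749 = 0.4908
G = 1 − 0.4908 = 0.5092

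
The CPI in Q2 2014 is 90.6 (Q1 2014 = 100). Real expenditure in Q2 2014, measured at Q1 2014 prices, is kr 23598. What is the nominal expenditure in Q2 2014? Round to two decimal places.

Nominal = Real × (Index/100) = 23598 × (90.6/100)
        = 23598 × 0.906 = 21379.7880

21379.79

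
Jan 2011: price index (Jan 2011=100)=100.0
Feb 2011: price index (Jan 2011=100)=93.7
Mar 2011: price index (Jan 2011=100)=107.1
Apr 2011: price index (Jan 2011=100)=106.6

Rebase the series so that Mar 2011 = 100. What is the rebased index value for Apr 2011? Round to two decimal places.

Rebased(Apr 2011) = 106.6 / 107.1 × 100 = 99.5331

99.53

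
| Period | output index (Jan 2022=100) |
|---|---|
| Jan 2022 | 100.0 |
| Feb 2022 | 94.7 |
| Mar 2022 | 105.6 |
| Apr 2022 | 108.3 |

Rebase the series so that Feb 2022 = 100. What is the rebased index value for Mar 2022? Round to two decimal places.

Rebased(Mar 2022) = 105.6 / 94.7 × 100 = 111.5100

111.51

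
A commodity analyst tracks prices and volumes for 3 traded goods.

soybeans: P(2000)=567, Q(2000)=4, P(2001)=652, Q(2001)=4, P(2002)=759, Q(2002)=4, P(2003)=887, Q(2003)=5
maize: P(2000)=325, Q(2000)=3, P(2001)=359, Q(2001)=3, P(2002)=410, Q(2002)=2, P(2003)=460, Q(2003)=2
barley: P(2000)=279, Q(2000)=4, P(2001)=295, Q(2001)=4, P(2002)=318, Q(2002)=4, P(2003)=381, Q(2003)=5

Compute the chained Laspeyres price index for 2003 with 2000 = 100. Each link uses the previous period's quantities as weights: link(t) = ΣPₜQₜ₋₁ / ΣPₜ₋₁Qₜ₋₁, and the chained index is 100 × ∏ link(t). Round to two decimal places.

148.45

Link 2000→2001:
ΣP(2001)Q(2000) = 652×4 + 359×3 + 295×4 = 2608 + 1077 + 1180 = 4865
ΣP(2000)Q(2000) = 567×4 + 325×3 + 279×4 = 2268 + 975 + 1116 = 4359
link = 4865/4359 = 1.116082
Link 2001→2002:
ΣP(2002)Q(2001) = 759×4 + 410×3 + 318×4 = 3036 + 1230 + 1272 = 5538
ΣP(2001)Q(2001) = 652×4 + 359×3 + 295×4 = 2608 + 1077 + 1180 = 4865
link = 5538/4865 = 1.138335
Link 2002→2003:
ΣP(2003)Q(2002) = 887×4 + 460×2 + 381×4 = 3548 + 920 + 1524 = 5992
ΣP(2002)Q(2002) = 759×4 + 410×2 + 318×4 = 3036 + 820 + 1272 = 5128
link = 5992/5128 = 1.168487
Chained index = 100 × 1.116082 × 1.138335 × 1.168487 = 148.4533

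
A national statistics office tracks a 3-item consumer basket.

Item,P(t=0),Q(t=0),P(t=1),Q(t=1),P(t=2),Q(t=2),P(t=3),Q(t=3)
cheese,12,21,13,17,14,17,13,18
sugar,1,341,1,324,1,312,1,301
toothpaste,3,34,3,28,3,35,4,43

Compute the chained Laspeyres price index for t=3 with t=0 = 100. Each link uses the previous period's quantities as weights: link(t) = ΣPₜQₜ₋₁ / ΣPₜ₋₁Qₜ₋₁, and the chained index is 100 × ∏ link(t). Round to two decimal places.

108.71

Link t=0→t=1:
ΣP(t=1)Q(t=0) = 13×21 + 1×341 + 3×34 = 273 + 341 + 102 = 716
ΣP(t=0)Q(t=0) = 12×21 + 1×341 + 3×34 = 252 + 341 + 102 = 695
link = 716/695 = 1.030216
Link t=1→t=2:
ΣP(t=2)Q(t=1) = 14×17 + 1×324 + 3×28 = 238 + 324 + 84 = 646
ΣP(t=1)Q(t=1) = 13×17 + 1×324 + 3×28 = 221 + 324 + 84 = 629
link = 646/629 = 1.027027
Link t=2→t=3:
ΣP(t=3)Q(t=2) = 13×17 + 1×312 + 4×35 = 221 + 312 + 140 = 673
ΣP(t=2)Q(t=2) = 14×17 + 1×312 + 3×35 = 238 + 312 + 105 = 655
link = 673/655 = 1.027481
Chained index = 100 × 1.030216 × 1.027027 × 1.027481 = 108.7136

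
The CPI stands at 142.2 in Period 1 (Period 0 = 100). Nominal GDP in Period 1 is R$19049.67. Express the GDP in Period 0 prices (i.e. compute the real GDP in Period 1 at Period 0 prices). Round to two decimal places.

13396.39

Real = Nominal ÷ (Index/100) = 19049.67 ÷ (142.2/100)
     = 19049.67 ÷ 1.422 = 13396.3924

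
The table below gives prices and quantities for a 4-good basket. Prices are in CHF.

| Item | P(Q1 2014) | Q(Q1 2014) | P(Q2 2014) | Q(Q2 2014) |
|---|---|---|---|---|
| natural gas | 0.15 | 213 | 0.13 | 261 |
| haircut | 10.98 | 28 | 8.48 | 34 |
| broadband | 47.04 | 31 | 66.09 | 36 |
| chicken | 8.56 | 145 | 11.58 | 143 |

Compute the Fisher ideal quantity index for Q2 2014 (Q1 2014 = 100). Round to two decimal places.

Laspeyres component (base-period weights):
ΣP(Q1 2014)Q(Q2 2014) = 0.15×261 + 10.98×34 + 47.04×36 + 8.56×143 = 39.15 + 373.32 + 1693.44 + 1224.08 = 3329.99
ΣP(Q1 2014)Q(Q1 2014) = 0.15×213 + 10.98×28 + 47.04×31 + 8.56×145 = 31.95 + 307.44 + 1458.24 + 1241.2 = 3038.83
L = 3329.99 / 3038.83 × 100 = 109.5813
Paasche component (current-period weights):
ΣP(Q2 2014)Q(Q2 2014) = 0.13×261 + 8.48×34 + 66.09×36 + 11.58×143 = 33.93 + 288.32 + 2379.24 + 1655.94 = 4357.43
ΣP(Q2 2014)Q(Q1 2014) = 0.13×213 + 8.48×28 + 66.09×31 + 11.58×145 = 27.69 + 237.44 + 2048.79 + 1679.1 = 3993.02
P = 4357.43 / 3993.02 × 100 = 109.1262
Fisher = √(L × P) = √(109.5813 × 109.1262) = 109.3535

109.35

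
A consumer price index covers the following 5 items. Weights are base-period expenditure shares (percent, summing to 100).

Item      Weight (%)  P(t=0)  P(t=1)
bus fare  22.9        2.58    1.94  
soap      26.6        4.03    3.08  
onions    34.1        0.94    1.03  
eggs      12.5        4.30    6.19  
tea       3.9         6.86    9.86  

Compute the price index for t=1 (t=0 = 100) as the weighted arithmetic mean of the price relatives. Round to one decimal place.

bus fare: 22.9 × (1.94/2.58) = 22.9 × 0.751938 = 17.2194
soap: 26.6 × (3.08/4.03) = 26.6 × 0.764268 = 20.3295
onions: 34.1 × (1.03/0.94) = 34.1 × 1.095745 = 37.3649
eggs: 12.5 × (6.19/4.30) = 12.5 × 1.439535 = 17.9942
tea: 3.9 × (9.86/6.86) = 3.9 × 1.437318 = 5.6055
Index = Σ wᵢ·(p₁ᵢ/p₀ᵢ) = 17.2194 + 20.3295 + 37.3649 + 17.9942 + 5.6055 = 98.5135

98.5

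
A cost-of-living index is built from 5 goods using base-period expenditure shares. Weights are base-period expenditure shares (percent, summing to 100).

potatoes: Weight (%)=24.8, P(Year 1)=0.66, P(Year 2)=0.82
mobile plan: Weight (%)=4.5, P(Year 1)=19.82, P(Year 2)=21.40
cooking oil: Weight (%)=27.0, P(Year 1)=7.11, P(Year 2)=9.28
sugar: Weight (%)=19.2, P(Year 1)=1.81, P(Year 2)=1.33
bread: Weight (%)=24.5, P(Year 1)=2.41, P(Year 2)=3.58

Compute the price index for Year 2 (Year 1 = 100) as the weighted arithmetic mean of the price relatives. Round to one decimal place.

potatoes: 24.8 × (0.82/0.66) = 24.8 × 1.242424 = 30.8121
mobile plan: 4.5 × (21.40/19.82) = 4.5 × 1.079717 = 4.8587
cooking oil: 27.0 × (9.28/7.11) = 27.0 × 1.305204 = 35.2405
sugar: 19.2 × (1.33/1.81) = 19.2 × 0.734807 = 14.1083
bread: 24.5 × (3.58/2.41) = 24.5 × 1.485477 = 36.3942
Index = Σ wᵢ·(p₁ᵢ/p₀ᵢ) = 30.8121 + 4.8587 + 35.2405 + 14.1083 + 36.3942 = 121.4138

121.4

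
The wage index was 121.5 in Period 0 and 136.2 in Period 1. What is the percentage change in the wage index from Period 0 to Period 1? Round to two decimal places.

Change = (136.2 − 121.5) / 121.5 × 100
       = 14.7 / 121.5 × 100 = 12.0988%

12.10%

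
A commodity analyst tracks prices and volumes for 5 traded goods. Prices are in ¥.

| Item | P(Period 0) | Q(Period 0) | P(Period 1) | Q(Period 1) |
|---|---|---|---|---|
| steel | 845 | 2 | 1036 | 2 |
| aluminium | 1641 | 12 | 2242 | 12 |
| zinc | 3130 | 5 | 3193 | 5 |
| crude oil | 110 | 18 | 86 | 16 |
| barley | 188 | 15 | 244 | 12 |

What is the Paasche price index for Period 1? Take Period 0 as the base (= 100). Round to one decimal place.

120.0

Paasche price index uses current-period quantities as weights.
ΣP(Period 1)·Q(Period 1) = 1036×2 + 2242×12 + 3193×5 + 86×16 + 244×12 = 2072 + 26904 + 15965 + 1376 + 2928 = 49245
ΣP(Period 0)·Q(Period 1) = 845×2 + 1641×12 + 3130×5 + 110×16 + 188×12 = 1690 + 19692 + 15650 + 1760 + 2256 = 41048
Index = 49245 / 41048 × 100 = 119.9693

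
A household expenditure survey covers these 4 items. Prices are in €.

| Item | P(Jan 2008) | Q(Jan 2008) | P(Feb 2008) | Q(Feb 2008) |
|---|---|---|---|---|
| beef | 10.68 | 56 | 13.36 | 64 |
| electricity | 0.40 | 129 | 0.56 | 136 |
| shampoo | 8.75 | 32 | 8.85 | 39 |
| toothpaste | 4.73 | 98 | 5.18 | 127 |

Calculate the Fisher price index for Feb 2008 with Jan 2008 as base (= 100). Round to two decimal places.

115.39

Laspeyres component (base-period weights):
ΣP(Feb 2008)Q(Jan 2008) = 13.36×56 + 0.56×129 + 8.85×32 + 5.18×98 = 748.16 + 72.24 + 283.2 + 507.64 = 1611.24
ΣP(Jan 2008)Q(Jan 2008) = 10.68×56 + 0.40×129 + 8.75×32 + 4.73×98 = 598.08 + 51.6 + 280 + 463.54 = 1393.22
L = 1611.24 / 1393.22 × 100 = 115.6486
Paasche component (current-period weights):
ΣP(Feb 2008)Q(Feb 2008) = 13.36×64 + 0.56×136 + 8.85×39 + 5.18×127 = 855.04 + 76.16 + 345.15 + 657.86 = 1934.21
ΣP(Jan 2008)Q(Feb 2008) = 10.68×64 + 0.40×136 + 8.75×39 + 4.73×127 = 683.52 + 54.4 + 341.25 + 600.71 = 1679.88
P = 1934.21 / 1679.88 × 100 = 115.1398
Fisher = √(L × P) = √(115.6486 × 115.1398) = 115.3939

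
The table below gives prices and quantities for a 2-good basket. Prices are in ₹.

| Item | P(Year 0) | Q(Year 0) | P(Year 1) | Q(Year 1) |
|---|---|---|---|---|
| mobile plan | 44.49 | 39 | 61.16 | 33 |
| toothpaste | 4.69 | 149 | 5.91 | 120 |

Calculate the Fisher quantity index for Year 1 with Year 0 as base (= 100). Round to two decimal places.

83.48

Laspeyres component (base-period weights):
ΣP(Year 0)Q(Year 1) = 44.49×33 + 4.69×120 = 1468.17 + 562.8 = 2030.97
ΣP(Year 0)Q(Year 0) = 44.49×39 + 4.69×149 = 1735.11 + 698.81 = 2433.92
L = 2030.97 / 2433.92 × 100 = 83.4444
Paasche component (current-period weights):
ΣP(Year 1)Q(Year 1) = 61.16×33 + 5.91×120 = 2018.28 + 709.2 = 2727.48
ΣP(Year 1)Q(Year 0) = 61.16×39 + 5.91×149 = 2385.24 + 880.59 = 3265.83
P = 2727.48 / 3265.83 × 100 = 83.5157
Fisher = √(L × P) = √(83.4444 × 83.5157) = 83.4800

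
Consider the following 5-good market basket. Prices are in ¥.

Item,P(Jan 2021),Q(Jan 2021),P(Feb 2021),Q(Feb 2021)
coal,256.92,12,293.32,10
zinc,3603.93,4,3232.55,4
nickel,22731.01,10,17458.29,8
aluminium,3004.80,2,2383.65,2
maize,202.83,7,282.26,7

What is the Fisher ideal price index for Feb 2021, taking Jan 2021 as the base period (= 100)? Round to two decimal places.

78.54

Laspeyres component (base-period weights):
ΣP(Feb 2021)Q(Jan 2021) = 293.32×12 + 3232.55×4 + 17458.29×10 + 2383.65×2 + 282.26×7 = 3519.84 + 12930.2 + 174582.9 + 4767.3 + 1975.82 = 197776.06
ΣP(Jan 2021)Q(Jan 2021) = 256.92×12 + 3603.93×4 + 22731.01×10 + 3004.80×2 + 202.83×7 = 3083.04 + 14415.72 + 227310.1 + 6009.6 + 1419.81 = 252238.27
L = 197776.06 / 252238.27 × 100 = 78.4084
Paasche component (current-period weights):
ΣP(Feb 2021)Q(Feb 2021) = 293.32×10 + 3232.55×4 + 17458.29×8 + 2383.65×2 + 282.26×7 = 2933.2 + 12930.2 + 139666.32 + 4767.3 + 1975.82 = 162272.84
ΣP(Jan 2021)Q(Feb 2021) = 256.92×10 + 3603.93×4 + 22731.01×8 + 3004.80×2 + 202.83×7 = 2569.2 + 14415.72 + 181848.08 + 6009.6 + 1419.81 = 206262.41
P = 162272.84 / 206262.41 × 100 = 78.6730
Fisher = √(L × P) = √(78.4084 × 78.6730) = 78.5406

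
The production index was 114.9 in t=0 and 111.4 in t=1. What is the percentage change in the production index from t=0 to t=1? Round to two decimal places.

-3.05%

Change = (111.4 − 114.9) / 114.9 × 100
       = -3.5 / 114.9 × 100 = -3.0461%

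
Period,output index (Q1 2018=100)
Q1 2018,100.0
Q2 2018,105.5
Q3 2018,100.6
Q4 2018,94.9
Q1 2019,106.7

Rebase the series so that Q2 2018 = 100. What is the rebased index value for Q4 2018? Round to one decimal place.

Rebased(Q4 2018) = 94.9 / 105.5 × 100 = 89.9526

90.0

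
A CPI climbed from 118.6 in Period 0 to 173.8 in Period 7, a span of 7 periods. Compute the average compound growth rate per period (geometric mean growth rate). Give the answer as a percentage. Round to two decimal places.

Growth factor = (173.8/118.6)^(1/7) = (1.465430)^(1/7) = 1.056110
Growth rate = 1.056110 − 1 = 0.056110 = 5.6110%

5.61%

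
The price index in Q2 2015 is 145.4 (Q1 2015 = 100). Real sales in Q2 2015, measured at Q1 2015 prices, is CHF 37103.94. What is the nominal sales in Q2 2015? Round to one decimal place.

53949.1

Nominal = Real × (Index/100) = 37103.94 × (145.4/100)
        = 37103.94 × 1.454 = 53949.1288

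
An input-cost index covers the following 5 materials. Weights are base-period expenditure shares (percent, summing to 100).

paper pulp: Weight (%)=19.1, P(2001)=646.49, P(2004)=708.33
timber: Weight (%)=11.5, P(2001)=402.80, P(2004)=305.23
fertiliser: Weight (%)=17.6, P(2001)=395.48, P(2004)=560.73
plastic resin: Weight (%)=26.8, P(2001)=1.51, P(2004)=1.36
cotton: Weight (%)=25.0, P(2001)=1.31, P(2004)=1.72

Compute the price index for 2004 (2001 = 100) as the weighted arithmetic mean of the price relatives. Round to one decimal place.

paper pulp: 19.1 × (708.33/646.49) = 19.1 × 1.095655 = 20.9270
timber: 11.5 × (305.23/402.80) = 11.5 × 0.757771 = 8.7144
fertiliser: 17.6 × (560.73/395.48) = 17.6 × 1.417847 = 24.9541
plastic resin: 26.8 × (1.36/1.51) = 26.8 × 0.900662 = 24.1377
cotton: 25.0 × (1.72/1.31) = 25.0 × 1.312977 = 32.8244
Index = Σ wᵢ·(p₁ᵢ/p₀ᵢ) = 20.9270 + 8.7144 + 24.9541 + 24.1377 + 32.8244 = 111.5576

111.6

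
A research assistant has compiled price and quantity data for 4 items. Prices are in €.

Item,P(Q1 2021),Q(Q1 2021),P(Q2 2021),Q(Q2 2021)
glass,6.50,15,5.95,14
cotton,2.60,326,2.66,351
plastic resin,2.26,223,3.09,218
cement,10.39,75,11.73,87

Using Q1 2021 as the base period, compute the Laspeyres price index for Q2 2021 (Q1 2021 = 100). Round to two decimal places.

Laspeyres price index uses base-period quantities as weights.
ΣP(Q2 2021)·Q(Q1 2021) = 5.95×15 + 2.66×326 + 3.09×223 + 11.73×75 = 89.25 + 867.16 + 689.07 + 879.75 = 2525.23
ΣP(Q1 2021)·Q(Q1 2021) = 6.50×15 + 2.60×326 + 2.26×223 + 10.39×75 = 97.5 + 847.6 + 503.98 + 779.25 = 2228.33
Index = 2525.23 / 2228.33 × 100 = 113.3239

113.32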